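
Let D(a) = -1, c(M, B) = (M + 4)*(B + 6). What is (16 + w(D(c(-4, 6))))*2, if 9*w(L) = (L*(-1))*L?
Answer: 286/9 ≈ 31.778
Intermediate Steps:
c(M, B) = (4 + M)*(6 + B)
w(L) = -L**2/9 (w(L) = ((L*(-1))*L)/9 = ((-L)*L)/9 = (-L**2)/9 = -L**2/9)
(16 + w(D(c(-4, 6))))*2 = (16 - 1/9*(-1)**2)*2 = (16 - 1/9*1)*2 = (16 - 1/9)*2 = (143/9)*2 = 286/9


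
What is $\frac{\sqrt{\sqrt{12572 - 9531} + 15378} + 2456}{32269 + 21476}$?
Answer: $\frac{2456}{53745} + \frac{\sqrt{15378 + \sqrt{3041}}}{53745} \approx 0.048009$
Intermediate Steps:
$\frac{\sqrt{\sqrt{12572 - 9531} + 15378} + 2456}{32269 + 21476} = \frac{\sqrt{\sqrt{3041} + 15378} + 2456}{53745} = \left(\sqrt{15378 + \sqrt{3041}} + 2456\right) \frac{1}{53745} = \left(2456 + \sqrt{15378 + \sqrt{3041}}\right) \frac{1}{53745} = \frac{2456}{53745} + \frac{\sqrt{15378 + \sqrt{3041}}}{53745}$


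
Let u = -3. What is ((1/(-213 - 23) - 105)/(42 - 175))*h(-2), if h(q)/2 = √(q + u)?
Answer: 24781*I*√5/15694 ≈ 3.5308*I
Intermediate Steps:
h(q) = 2*√(-3 + q) (h(q) = 2*√(q - 3) = 2*√(-3 + q))
((1/(-213 - 23) - 105)/(42 - 175))*h(-2) = ((1/(-213 - 23) - 105)/(42 - 175))*(2*√(-3 - 2)) = ((1/(-236) - 105)/(-133))*(2*√(-5)) = ((-1/236 - 105)*(-1/133))*(2*(I*√5)) = (-24781/236*(-1/133))*(2*I*√5) = 24781*(2*I*√5)/31388 = 24781*I*√5/15694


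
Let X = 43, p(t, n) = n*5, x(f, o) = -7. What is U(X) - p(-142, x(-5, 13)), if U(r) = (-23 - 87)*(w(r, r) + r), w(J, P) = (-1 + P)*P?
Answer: -203355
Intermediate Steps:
p(t, n) = 5*n
w(J, P) = P*(-1 + P)
U(r) = -110*r - 110*r*(-1 + r) (U(r) = (-23 - 87)*(r*(-1 + r) + r) = -110*(r + r*(-1 + r)) = -110*r - 110*r*(-1 + r))
U(X) - p(-142, x(-5, 13)) = -110*43**2 - 5*(-7) = -110*1849 - 1*(-35) = -203390 + 35 = -203355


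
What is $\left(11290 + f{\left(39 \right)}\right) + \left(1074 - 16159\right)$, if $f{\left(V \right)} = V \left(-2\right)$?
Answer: $-3873$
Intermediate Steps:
$f{\left(V \right)} = - 2 V$
$\left(11290 + f{\left(39 \right)}\right) + \left(1074 - 16159\right) = \left(11290 - 78\right) + \left(1074 - 16159\right) = 11212 - 15085 = -3873$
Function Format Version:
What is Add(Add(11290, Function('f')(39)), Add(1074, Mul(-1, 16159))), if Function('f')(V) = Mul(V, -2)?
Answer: -3873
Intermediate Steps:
Function('f')(V) = Mul(-2, V)
Add(Add(11290, Function('f')(39)), Add(1074, Mul(-1, 16159))) = Add(Add(11290, Mul(-2, 39)), Add(1074, Mul(-1, 16159))) = Add(Add(11290, -78), Add(1074, -16159)) = Add(11212, -15085) = -3873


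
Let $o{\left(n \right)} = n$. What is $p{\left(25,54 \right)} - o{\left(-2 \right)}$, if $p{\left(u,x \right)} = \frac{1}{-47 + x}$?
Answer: $\frac{15}{7} \approx 2.1429$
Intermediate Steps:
$p{\left(25,54 \right)} - o{\left(-2 \right)} = \frac{1}{-47 + 54} - -2 = \frac{1}{7} + 2 = \frac{15}{7}$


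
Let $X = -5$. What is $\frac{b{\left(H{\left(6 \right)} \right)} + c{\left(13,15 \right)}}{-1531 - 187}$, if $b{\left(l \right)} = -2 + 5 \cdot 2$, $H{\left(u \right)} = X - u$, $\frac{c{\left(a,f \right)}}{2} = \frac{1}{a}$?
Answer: $- \frac{53}{11167} \approx -0.0047461$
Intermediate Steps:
$c{\left(a,f \right)} = \frac{2}{a}$
$H{\left(u \right)} = -5 - u$
$b{\left(l \right)} = 8$ ($b{\left(l \right)} = -2 + 10 = 8$)
$\frac{b{\left(H{\left(6 \right)} \right)} + c{\left(13,15 \right)}}{-1531 - 187} = \frac{8 + \frac{2}{13}}{-1531 - 187} = \frac{8 + 2 \cdot \frac{1}{13}}{-1718} = \left(8 + \frac{2}{13}\right) \left(- \frac{1}{1718}\right) = \frac{106}{13} \left(- \frac{1}{1718}\right) = - \frac{53}{11167}$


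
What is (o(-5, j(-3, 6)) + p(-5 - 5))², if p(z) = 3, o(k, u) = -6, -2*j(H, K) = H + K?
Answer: 9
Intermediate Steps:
j(H, K) = -H/2 - K/2 (j(H, K) = -(H + K)/2 = -H/2 - K/2)
(o(-5, j(-3, 6)) + p(-5 - 5))² = (-6 + 3)² = (-3)² = 9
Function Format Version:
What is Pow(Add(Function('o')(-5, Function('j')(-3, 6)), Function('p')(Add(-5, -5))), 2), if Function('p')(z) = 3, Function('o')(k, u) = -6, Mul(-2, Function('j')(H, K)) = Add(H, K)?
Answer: 9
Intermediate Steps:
Function('j')(H, K) = Add(Mul(Rational(-1, 2), H), Mul(Rational(-1, 2), K)) (Function('j')(H, K) = Mul(Rational(-1, 2), Add(H, K)) = Add(Mul(Rational(-1, 2), H), Mul(Rational(-1, 2), K)))
Pow(Add(Function('o')(-5, Function('j')(-3, 6)), Function('p')(Add(-5, -5))), 2) = Pow(Add(-6, 3), 2) = Pow(-3, 2) = 9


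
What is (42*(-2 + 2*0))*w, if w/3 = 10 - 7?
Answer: -756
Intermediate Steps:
w = 9 (w = 3*(10 - 7) = 3*3 = 9)
(42*(-2 + 2*0))*w = (42*(-2 + 2*0))*9 = (42*(-2 + 0))*9 = (42*(-2))*9 = -84*9 = -756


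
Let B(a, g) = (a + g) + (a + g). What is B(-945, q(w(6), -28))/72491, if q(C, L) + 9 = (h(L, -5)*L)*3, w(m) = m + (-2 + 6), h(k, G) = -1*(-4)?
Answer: -2580/72491 ≈ -0.035591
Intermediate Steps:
h(k, G) = 4
w(m) = 4 + m (w(m) = m + 4 = 4 + m)
q(C, L) = -9 + 12*L (q(C, L) = -9 + (4*L)*3 = -9 + 12*L)
B(a, g) = 2*a + 2*g
B(-945, q(w(6), -28))/72491 = (2*(-945) + 2*(-9 + 12*(-28)))/72491 = (-1890 + 2*(-9 - 336))*(1/72491) = (-1890 + 2*(-345))*(1/72491) = (-1890 - 690)*(1/72491) = -2580*1/72491 = -2580/72491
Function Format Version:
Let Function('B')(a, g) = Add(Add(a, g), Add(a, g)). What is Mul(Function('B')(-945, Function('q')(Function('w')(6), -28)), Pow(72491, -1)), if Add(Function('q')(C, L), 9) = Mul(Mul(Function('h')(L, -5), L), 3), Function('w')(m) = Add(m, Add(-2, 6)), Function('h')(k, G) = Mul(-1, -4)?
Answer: Rational(-2580, 72491) ≈ -0.035591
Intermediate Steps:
Function('h')(k, G) = 4
Function('w')(m) = Add(4, m) (Function('w')(m) = Add(m, 4) = Add(4, m))
Function('q')(C, L) = Add(-9, Mul(12, L)) (Function('q')(C, L) = Add(-9, Mul(Mul(4, L), 3)) = Add(-9, Mul(12, L)))
Function('B')(a, g) = Add(Mul(2, a), Mul(2, g))
Mul(Function('B')(-945, Function('q')(Function('w')(6), -28)), Pow(72491, -1)) = Mul(Add(Mul(2, -945), Mul(2, Add(-9, Mul(12, -28)))), Pow(72491, -1)) = Mul(Add(-1890, Mul(2, Add(-9, -336))), Rational(1, 72491)) = Mul(Add(-1890, Mul(2, -345)), Rational(1, 72491)) = Mul(Add(-1890, -690), Rational(1, 72491)) = Mul(-2580, Rational(1, 72491)) = Rational(-2580, 72491)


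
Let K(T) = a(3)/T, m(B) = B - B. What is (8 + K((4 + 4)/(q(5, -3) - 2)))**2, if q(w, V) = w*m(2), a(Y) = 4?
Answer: 49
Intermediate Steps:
m(B) = 0
q(w, V) = 0 (q(w, V) = w*0 = 0)
K(T) = 4/T
(8 + K((4 + 4)/(q(5, -3) - 2)))**2 = (8 + 4/(((4 + 4)/(0 - 2))))**2 = (8 + 4/((8/(-2))))**2 = (8 + 4/((8*(-1/2))))**2 = (8 + 4/(-4))**2 = (8 + 4*(-1/4))**2 = (8 - 1)**2 = 7**2 = 49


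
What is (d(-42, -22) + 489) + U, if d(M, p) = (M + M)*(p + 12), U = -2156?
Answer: -827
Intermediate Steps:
d(M, p) = 2*M*(12 + p) (d(M, p) = (2*M)*(12 + p) = 2*M*(12 + p))
(d(-42, -22) + 489) + U = (2*(-42)*(12 - 22) + 489) - 2156 = (2*(-42)*(-10) + 489) - 2156 = (840 + 489) - 2156 = 1329 - 2156 = -827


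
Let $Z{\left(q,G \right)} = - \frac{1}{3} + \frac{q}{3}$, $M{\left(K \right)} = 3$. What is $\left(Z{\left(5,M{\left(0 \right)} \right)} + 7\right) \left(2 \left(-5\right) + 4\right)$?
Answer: $-50$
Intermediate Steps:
$Z{\left(q,G \right)} = - \frac{1}{3} + \frac{q}{3}$ ($Z{\left(q,G \right)} = \left(-1\right) \frac{1}{3} + q \frac{1}{3} = - \frac{1}{3} + \frac{q}{3}$)
$\left(Z{\left(5,M{\left(0 \right)} \right)} + 7\right) \left(2 \left(-5\right) + 4\right) = \left(\left(- \frac{1}{3} + \frac{1}{3} \cdot 5\right) + 7\right) \left(2 \left(-5\right) + 4\right) = \left(\left(- \frac{1}{3} + \frac{5}{3}\right) + 7\right) \left(-10 + 4\right) = \left(\frac{4}{3} + 7\right) \left(-6\right) = \frac{25}{3} \left(-6\right) = -50$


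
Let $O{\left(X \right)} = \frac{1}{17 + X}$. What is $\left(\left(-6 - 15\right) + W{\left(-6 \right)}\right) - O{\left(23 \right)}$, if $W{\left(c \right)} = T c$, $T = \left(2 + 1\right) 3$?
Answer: $- \frac{3001}{40} \approx -75.025$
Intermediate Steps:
$T = 9$ ($T = 3 \cdot 3 = 9$)
$W{\left(c \right)} = 9 c$
$\left(\left(-6 - 15\right) + W{\left(-6 \right)}\right) - O{\left(23 \right)} = \left(\left(-6 - 15\right) + 9 \left(-6\right)\right) - \frac{1}{17 + 23} = \left(-21 - 54\right) - \frac{1}{40} = -75 - \frac{1}{40} = - \frac{3001}{40}$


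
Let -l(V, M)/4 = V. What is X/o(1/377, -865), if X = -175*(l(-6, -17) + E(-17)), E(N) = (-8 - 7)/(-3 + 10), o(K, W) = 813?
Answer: -1275/271 ≈ -4.7048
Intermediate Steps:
E(N) = -15/7
l(V, M) = -4*V
X = -3825 (X = -175*(-4*(-6) - 15/7) = -175*(24 - 15/7) = -175*153/7 = -3825)
X/o(1/377, -865) = -3825/813 = -3825*1/813 = -1275/271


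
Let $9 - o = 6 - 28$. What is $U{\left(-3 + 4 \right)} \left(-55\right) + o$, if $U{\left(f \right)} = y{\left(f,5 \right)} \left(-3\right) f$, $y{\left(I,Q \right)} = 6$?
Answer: $1021$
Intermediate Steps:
$U{\left(f \right)} = - 18 f$ ($U{\left(f \right)} = 6 \left(-3\right) f = - 18 f$)
$o = 31$ ($o = 9 - \left(6 - 28\right) = 9 - -22 = 9 + 22 = 31$)
$U{\left(-3 + 4 \right)} \left(-55\right) + o = - 18 \left(-3 + 4\right) \left(-55\right) + 31 = \left(-18\right) 1 \left(-55\right) + 31 = \left(-18\right) \left(-55\right) + 31 = 990 + 31 = 1021$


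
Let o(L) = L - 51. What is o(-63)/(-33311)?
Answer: 114/33311 ≈ 0.0034223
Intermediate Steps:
o(L) = -51 + L
o(-63)/(-33311) = (-51 - 63)/(-33311) = -114*(-1/33311) = 114/33311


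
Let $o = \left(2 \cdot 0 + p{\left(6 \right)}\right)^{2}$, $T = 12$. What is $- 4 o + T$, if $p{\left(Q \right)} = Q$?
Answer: $-132$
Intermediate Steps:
$o = 36$ ($o = \left(2 \cdot 0 + 6\right)^{2} = \left(0 + 6\right)^{2} = 6^{2} = 36$)
$- 4 o + T = \left(-4\right) 36 + 12 = -144 + 12 = -132$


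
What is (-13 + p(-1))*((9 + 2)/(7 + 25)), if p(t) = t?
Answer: -77/16 ≈ -4.8125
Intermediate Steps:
(-13 + p(-1))*((9 + 2)/(7 + 25)) = (-13 - 1)*((9 + 2)/(7 + 25)) = -154/32 = -14*11/32 = -77/16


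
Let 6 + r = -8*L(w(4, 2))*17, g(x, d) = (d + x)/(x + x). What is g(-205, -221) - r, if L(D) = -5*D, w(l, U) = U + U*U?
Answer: -834957/205 ≈ -4073.0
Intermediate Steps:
w(l, U) = U + U²
g(x, d) = (d + x)/(2*x) (g(x, d) = (d + x)/((2*x)) = (d + x)*(1/(2*x)) = (d + x)/(2*x))
r = 4074 (r = -6 - (-40)*2*(1 + 2)*17 = -6 - (-40)*2*3*17 = -6 - (-40)*6*17 = -6 - 8*(-30)*17 = -6 + 240*17 = -6 + 4080 = 4074)
g(-205, -221) - r = (½)*(-221 - 205)/(-205) - 1*4074 = (½)*(-1/205)*(-426) - 4074 = 213/205 - 4074 = -834957/205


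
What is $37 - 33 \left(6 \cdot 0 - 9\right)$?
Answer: $334$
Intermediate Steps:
$37 - 33 \left(6 \cdot 0 - 9\right) = 37 - 33 \left(0 - 9\right) = 37 - -297 = 37 + 297 = 334$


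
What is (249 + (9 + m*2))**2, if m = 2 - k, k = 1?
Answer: 67600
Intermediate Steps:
m = 1 (m = 2 - 1*1 = 2 - 1 = 1)
(249 + (9 + m*2))**2 = (249 + (9 + 1*2))**2 = (249 + (9 + 2))**2 = (249 + 11)**2 = 260**2 = 67600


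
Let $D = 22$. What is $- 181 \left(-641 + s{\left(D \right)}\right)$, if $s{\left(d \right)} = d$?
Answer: $112039$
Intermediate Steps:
$- 181 \left(-641 + s{\left(D \right)}\right) = - 181 \left(-641 + 22\right) = \left(-181\right) \left(-619\right) = 112039$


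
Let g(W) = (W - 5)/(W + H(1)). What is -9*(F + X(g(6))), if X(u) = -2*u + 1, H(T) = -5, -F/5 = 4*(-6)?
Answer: -1071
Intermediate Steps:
F = 120 (F = -20*(-6) = -5*(-24) = 120)
g(W) = 1 (g(W) = (W - 5)/(W - 5) = (-5 + W)/(-5 + W) = 1)
X(u) = 1 - 2*u
-9*(F + X(g(6))) = -9*(120 + (1 - 2*1)) = -9*(120 + (1 - 2)) = -9*(120 - 1) = -9*119 = -1071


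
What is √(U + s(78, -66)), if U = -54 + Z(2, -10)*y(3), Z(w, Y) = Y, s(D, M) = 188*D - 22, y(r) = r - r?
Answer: 2*√3647 ≈ 120.78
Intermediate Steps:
y(r) = 0
s(D, M) = -22 + 188*D
U = -54 (U = -54 - 10*0 = -54 + 0 = -54)
√(U + s(78, -66)) = √(-54 + (-22 + 188*78)) = √(-54 + (-22 + 14664)) = √(-54 + 14642) = √14588 = 2*√3647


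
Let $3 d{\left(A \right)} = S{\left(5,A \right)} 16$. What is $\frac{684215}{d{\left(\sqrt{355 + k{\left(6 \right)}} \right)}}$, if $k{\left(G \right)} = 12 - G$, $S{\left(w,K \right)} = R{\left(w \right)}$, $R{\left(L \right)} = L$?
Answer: $\frac{410529}{16} \approx 25658.0$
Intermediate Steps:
$S{\left(w,K \right)} = w$
$d{\left(A \right)} = \frac{80}{3}$ ($d{\left(A \right)} = \frac{5 \cdot 16}{3} = \frac{1}{3} \cdot 80 = \frac{80}{3}$)
$\frac{684215}{d{\left(\sqrt{355 + k{\left(6 \right)}} \right)}} = \frac{684215}{\frac{80}{3}} = 684215 \cdot \frac{3}{80} = \frac{410529}{16}$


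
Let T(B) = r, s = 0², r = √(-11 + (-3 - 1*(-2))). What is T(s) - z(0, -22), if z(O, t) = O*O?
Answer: 2*I*√3 ≈ 3.4641*I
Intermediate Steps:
z(O, t) = O²
r = 2*I*√3 (r = √(-11 + (-3 + 2)) = √(-11 - 1) = √(-12) = 2*I*√3 ≈ 3.4641*I)
s = 0
T(B) = 2*I*√3
T(s) - z(0, -22) = 2*I*√3 - 1*0² = 2*I*√3 - 1*0 = 2*I*√3 + 0 = 2*I*√3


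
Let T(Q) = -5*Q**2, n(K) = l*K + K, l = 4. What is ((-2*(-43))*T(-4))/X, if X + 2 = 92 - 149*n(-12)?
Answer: -16/21 ≈ -0.76190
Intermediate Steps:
n(K) = 5*K (n(K) = 4*K + K = 5*K)
X = 9030 (X = -2 + (92 - 745*(-12)) = -2 + (92 - 149*(-60)) = -2 + (92 + 8940) = -2 + 9032 = 9030)
((-2*(-43))*T(-4))/X = ((-2*(-43))*(-5*(-4)**2))/9030 = (86*(-5*16))*(1/9030) = (86*(-80))*(1/9030) = -6880*1/9030 = -16/21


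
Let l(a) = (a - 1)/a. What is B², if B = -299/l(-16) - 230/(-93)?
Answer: 194482764004/2499561 ≈ 77807.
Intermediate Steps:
l(a) = (-1 + a)/a
B = -441002/1581 (B = -299*(-16/(-1 - 16)) - 230/(-93) = -299/((-1/16*(-17))) - 230*(-1/93) = -299/17/16 + 230/93 = -299*16/17 + 230/93 = -4784/17 + 230/93 = -441002/1581 ≈ -278.94)
B² = (-441002/1581)² = 194482764004/2499561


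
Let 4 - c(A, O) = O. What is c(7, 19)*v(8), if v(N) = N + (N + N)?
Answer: -360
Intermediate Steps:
c(A, O) = 4 - O
v(N) = 3*N (v(N) = N + 2*N = 3*N)
c(7, 19)*v(8) = (4 - 1*19)*(3*8) = (4 - 19)*24 = -15*24 = -360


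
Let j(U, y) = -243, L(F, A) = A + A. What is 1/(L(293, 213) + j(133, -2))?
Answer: 1/183 ≈ 0.0054645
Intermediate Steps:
L(F, A) = 2*A
1/(L(293, 213) + j(133, -2)) = 1/(2*213 - 243) = 1/(426 - 243) = 1/183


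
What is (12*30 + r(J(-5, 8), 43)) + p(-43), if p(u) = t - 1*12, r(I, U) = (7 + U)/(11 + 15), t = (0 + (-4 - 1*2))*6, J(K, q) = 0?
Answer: 4081/13 ≈ 313.92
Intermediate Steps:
t = -36 (t = (0 + (-4 - 2))*6 = (0 - 6)*6 = -6*6 = -36)
r(I, U) = 7/26 + U/26 (r(I, U) = (7 + U)/26 = (7 + U)*(1/26) = 7/26 + U/26)
p(u) = -48 (p(u) = -36 - 1*12 = -36 - 12 = -48)
(12*30 + r(J(-5, 8), 43)) + p(-43) = (12*30 + (7/26 + (1/26)*43)) - 48 = (360 + (7/26 + 43/26)) - 48 = (360 + 25/13) - 48 = 4705/13 - 48 = 4081/13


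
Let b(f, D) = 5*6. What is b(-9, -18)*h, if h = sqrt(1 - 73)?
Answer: 180*I*sqrt(2) ≈ 254.56*I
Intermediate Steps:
h = 6*I*sqrt(2) (h = sqrt(-72) = 6*I*sqrt(2) ≈ 8.4853*I)
b(f, D) = 30
b(-9, -18)*h = 30*(6*I*sqrt(2)) = 180*I*sqrt(2)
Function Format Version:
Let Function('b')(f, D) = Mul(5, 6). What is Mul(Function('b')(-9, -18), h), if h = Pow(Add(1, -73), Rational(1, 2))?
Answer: Mul(180, I, Pow(2, Rational(1, 2))) ≈ Mul(254.56, I)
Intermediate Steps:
h = Mul(6, I, Pow(2, Rational(1, 2))) (h = Pow(-72, Rational(1, 2)) = Mul(6, I, Pow(2, Rational(1, 2))) ≈ Mul(8.4853, I))
Function('b')(f, D) = 30
Mul(Function('b')(-9, -18), h) = Mul(30, Mul(6, I, Pow(2, Rational(1, 2)))) = Mul(180, I, Pow(2, Rational(1, 2)))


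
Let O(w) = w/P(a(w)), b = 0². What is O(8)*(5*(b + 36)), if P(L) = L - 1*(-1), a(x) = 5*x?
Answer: 1440/41 ≈ 35.122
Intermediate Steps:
b = 0
P(L) = 1 + L (P(L) = L + 1 = 1 + L)
O(w) = w/(1 + 5*w)
O(8)*(5*(b + 36)) = (8/(1 + 5*8))*(5*(0 + 36)) = (8/(1 + 40))*(5*36) = (8/41)*180 = 1440/41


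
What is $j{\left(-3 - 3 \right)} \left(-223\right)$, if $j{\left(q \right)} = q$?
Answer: $1338$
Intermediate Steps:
$j{\left(-3 - 3 \right)} \left(-223\right) = \left(-3 - 3\right) \left(-223\right) = \left(-6\right) \left(-223\right) = 1338$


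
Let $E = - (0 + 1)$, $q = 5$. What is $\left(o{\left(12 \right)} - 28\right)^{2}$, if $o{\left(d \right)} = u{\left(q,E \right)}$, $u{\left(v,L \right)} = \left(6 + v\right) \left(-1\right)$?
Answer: $1521$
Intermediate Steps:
$E = -1$ ($E = \left(-1\right) 1 = -1$)
$u{\left(v,L \right)} = -6 - v$
$o{\left(d \right)} = -11$ ($o{\left(d \right)} = -6 - 5 = -11$)
$\left(o{\left(12 \right)} - 28\right)^{2} = \left(-11 - 28\right)^{2} = \left(-39\right)^{2} = 1521$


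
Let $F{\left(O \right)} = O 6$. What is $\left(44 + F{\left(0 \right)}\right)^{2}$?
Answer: $1936$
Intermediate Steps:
$F{\left(O \right)} = 6 O$
$\left(44 + F{\left(0 \right)}\right)^{2} = \left(44 + 6 \cdot 0\right)^{2} = \left(44 + 0\right)^{2} = 44^{2} = 1936$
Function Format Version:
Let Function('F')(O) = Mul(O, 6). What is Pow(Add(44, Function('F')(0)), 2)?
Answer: 1936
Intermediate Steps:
Function('F')(O) = Mul(6, O)
Pow(Add(44, Function('F')(0)), 2) = Pow(Add(44, Mul(6, 0)), 2) = Pow(Add(44, 0), 2) = Pow(44, 2) = 1936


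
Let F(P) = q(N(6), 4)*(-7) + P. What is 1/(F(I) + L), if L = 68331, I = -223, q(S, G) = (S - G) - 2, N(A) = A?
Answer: 1/68108 ≈ 1.4683e-5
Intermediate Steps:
q(S, G) = -2 + S - G
F(P) = P (F(P) = (-2 + 6 - 1*4)*(-7) + P = (-2 + 6 - 4)*(-7) + P = 0*(-7) + P = 0 + P = P)
1/(F(I) + L) = 1/(-223 + 68331) = 1/68108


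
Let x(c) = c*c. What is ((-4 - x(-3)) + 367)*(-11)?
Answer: -3894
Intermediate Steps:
x(c) = c**2
((-4 - x(-3)) + 367)*(-11) = ((-4 - 1*(-3)**2) + 367)*(-11) = ((-4 - 1*9) + 367)*(-11) = ((-4 - 9) + 367)*(-11) = (-13 + 367)*(-11) = 354*(-11) = -3894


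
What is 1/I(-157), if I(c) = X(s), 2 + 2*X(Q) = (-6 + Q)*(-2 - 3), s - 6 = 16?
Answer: -1/41 ≈ -0.024390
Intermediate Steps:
s = 22 (s = 6 + 16 = 22)
X(Q) = 14 - 5*Q/2 (X(Q) = -1 + ((-6 + Q)*(-2 - 3))/2 = -1 + ((-6 + Q)*(-5))/2 = -1 + (30 - 5*Q)/2 = -1 + (15 - 5*Q/2) = 14 - 5*Q/2)
I(c) = -41 (I(c) = 14 - 5/2*22 = 14 - 55 = -41)
1/I(-157) = 1/(-41) = -1/41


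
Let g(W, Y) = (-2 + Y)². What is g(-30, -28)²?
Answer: 810000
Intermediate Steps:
g(-30, -28)² = ((-2 - 28)²)² = ((-30)²)² = 900² = 810000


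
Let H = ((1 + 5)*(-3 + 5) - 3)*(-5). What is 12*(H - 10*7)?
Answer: -1380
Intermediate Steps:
H = -45 (H = (6*2 - 3)*(-5) = (12 - 3)*(-5) = 9*(-5) = -45)
12*(H - 10*7) = 12*(-45 - 10*7) = 12*(-45 - 70) = 12*(-115) = -1380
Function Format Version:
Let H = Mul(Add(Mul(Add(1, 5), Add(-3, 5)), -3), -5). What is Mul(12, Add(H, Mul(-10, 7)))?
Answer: -1380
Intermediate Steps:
H = -45 (H = Mul(Add(Mul(6, 2), -3), -5) = Mul(Add(12, -3), -5) = Mul(9, -5) = -45)
Mul(12, Add(H, Mul(-10, 7))) = Mul(12, Add(-45, Mul(-10, 7))) = Mul(12, Add(-45, -70)) = Mul(12, -115) = -1380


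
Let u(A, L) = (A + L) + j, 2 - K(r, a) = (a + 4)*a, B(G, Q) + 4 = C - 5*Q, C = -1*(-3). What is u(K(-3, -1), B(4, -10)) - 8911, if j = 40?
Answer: -8817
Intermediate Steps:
C = 3
B(G, Q) = -1 - 5*Q (B(G, Q) = -4 + (3 - 5*Q) = -1 - 5*Q)
K(r, a) = 2 - a*(4 + a) (K(r, a) = 2 - (a + 4)*a = 2 - (4 + a)*a = 2 - a*(4 + a))
u(A, L) = 40 + A + L (u(A, L) = (A + L) + 40 = 40 + A + L)
u(K(-3, -1), B(4, -10)) - 8911 = (40 + (2 - 1*(-1)**2 - 4*(-1)) + (-1 - 5*(-10))) - 8911 = (40 + (2 - 1*1 + 4) + (-1 + 50)) - 8911 = (40 + (2 - 1 + 4) + 49) - 8911 = (40 + 5 + 49) - 8911 = 94 - 8911 = -8817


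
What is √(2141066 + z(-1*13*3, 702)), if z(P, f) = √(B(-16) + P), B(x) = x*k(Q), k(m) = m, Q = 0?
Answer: √(2141066 + I*√39) ≈ 1463.2 + 0.002*I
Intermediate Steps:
B(x) = 0 (B(x) = x*0 = 0)
z(P, f) = √P (z(P, f) = √(0 + P) = √P)
√(2141066 + z(-1*13*3, 702)) = √(2141066 + √(-1*13*3)) = √(2141066 + √(-13*3)) = √(2141066 + √(-39)) = √(2141066 + I*√39)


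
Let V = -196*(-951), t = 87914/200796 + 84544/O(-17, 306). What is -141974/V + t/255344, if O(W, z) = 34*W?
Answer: -12531516006648425/16440153334423392 ≈ -0.76225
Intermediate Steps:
t = -4231320683/29015022 (t = 87914/200796 + 84544/((34*(-17))) = 87914*(1/200796) + 84544/(-578) = 43957/100398 + 84544*(-1/578) = 43957/100398 - 42272/289 = -4231320683/29015022 ≈ -145.83)
V = 186396
-141974/V + t/255344 = -141974/186396 - 4231320683/29015022/255344 = -141974*1/186396 - 4231320683/29015022*1/255344 = -10141/13314 - 4231320683/7408811777568 = -12531516006648425/16440153334423392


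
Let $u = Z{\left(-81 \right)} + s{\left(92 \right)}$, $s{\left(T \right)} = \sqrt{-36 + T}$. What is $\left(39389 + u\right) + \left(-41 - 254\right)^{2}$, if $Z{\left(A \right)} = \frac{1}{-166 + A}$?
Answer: $\frac{31224257}{247} + 2 \sqrt{14} \approx 1.2642 \cdot 10^{5}$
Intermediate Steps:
$u = - \frac{1}{247} + 2 \sqrt{14}$ ($u = \frac{1}{-166 - 81} + \sqrt{-36 + 92} = \frac{1}{-247} + \sqrt{56} = - \frac{1}{247} + 2 \sqrt{14} \approx 7.4793$)
$\left(39389 + u\right) + \left(-41 - 254\right)^{2} = \left(39389 - \left(\frac{1}{247} - 2 \sqrt{14}\right)\right) + \left(-41 - 254\right)^{2} = \left(\frac{9729082}{247} + 2 \sqrt{14}\right) + \left(-295\right)^{2} = \left(\frac{9729082}{247} + 2 \sqrt{14}\right) + 87025 = \frac{31224257}{247} + 2 \sqrt{14}$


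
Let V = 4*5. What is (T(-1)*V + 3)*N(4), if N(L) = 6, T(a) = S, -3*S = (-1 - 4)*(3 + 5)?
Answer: 1618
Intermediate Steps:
S = 40/3 (S = -(-1 - 4)*(3 + 5)/3 = -(-5)*8/3 = -⅓*(-40) = 40/3 ≈ 13.333)
T(a) = 40/3
V = 20
(T(-1)*V + 3)*N(4) = ((40/3)*20 + 3)*6 = (800/3 + 3)*6 = (809/3)*6 = 1618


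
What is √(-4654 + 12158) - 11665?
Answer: -11665 + 4*√469 ≈ -11578.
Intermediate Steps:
√(-4654 + 12158) - 11665 = √7504 - 11665 = 4*√469 - 11665 = -11665 + 4*√469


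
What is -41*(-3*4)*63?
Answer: 30996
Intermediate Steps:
-41*(-3*4)*63 = -(-492)*63 = -41*(-12)*63 = 492*63 = 30996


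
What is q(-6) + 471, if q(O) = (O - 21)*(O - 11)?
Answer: 930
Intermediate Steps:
q(O) = (-21 + O)*(-11 + O)
q(-6) + 471 = (231 + (-6)² - 32*(-6)) + 471 = (231 + 36 + 192) + 471 = 459 + 471 = 930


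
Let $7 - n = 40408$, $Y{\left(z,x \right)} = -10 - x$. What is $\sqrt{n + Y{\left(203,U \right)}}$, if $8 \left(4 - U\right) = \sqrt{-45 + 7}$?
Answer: $\frac{\sqrt{-646640 + 2 i \sqrt{38}}}{4} \approx 0.0019165 + 201.03 i$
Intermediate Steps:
$U = 4 - \frac{i \sqrt{38}}{8}$ ($U = 4 - \frac{\sqrt{-45 + 7}}{8} = 4 - \frac{\sqrt{-38}}{8} = 4 - \frac{i \sqrt{38}}{8} \approx 4.0 - 0.77055 i$)
$n = -40401$ ($n = 7 - 40408 = -40401$)
$\sqrt{n + Y{\left(203,U \right)}} = \sqrt{-40401 - \left(14 - \frac{i \sqrt{38}}{8}\right)} = \sqrt{-40415 + \frac{i \sqrt{38}}{8}}$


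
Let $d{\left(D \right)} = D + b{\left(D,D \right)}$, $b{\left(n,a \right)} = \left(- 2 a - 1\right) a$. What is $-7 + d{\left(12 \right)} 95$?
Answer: $-27367$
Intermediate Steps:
$b{\left(n,a \right)} = a \left(-1 - 2 a\right)$ ($b{\left(n,a \right)} = \left(-1 - 2 a\right) a = a \left(-1 - 2 a\right)$)
$d{\left(D \right)} = D - D \left(1 + 2 D\right)$
$-7 + d{\left(12 \right)} 95 = -7 + - 2 \cdot 12^{2} \cdot 95 = -7 + \left(-2\right) 144 \cdot 95 = -7 - 27360 = -27367$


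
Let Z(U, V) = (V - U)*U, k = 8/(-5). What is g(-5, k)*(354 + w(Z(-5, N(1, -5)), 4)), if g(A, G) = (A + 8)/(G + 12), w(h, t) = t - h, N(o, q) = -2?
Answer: 5595/52 ≈ 107.60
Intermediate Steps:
k = -8/5 (k = 8*(-⅕) = -8/5 ≈ -1.6000)
Z(U, V) = U*(V - U)
g(A, G) = (8 + A)/(12 + G)
g(-5, k)*(354 + w(Z(-5, N(1, -5)), 4)) = ((8 - 5)/(12 - 8/5))*(354 + (4 - (-5)*(-2 - 1*(-5)))) = (3/(52/5))*(354 + (4 - (-5)*(-2 + 5))) = ((5/52)*3)*(354 + (4 - (-5)*3)) = 15*(354 + (4 - 1*(-15)))/52 = 15*(354 + (4 + 15))/52 = 15*(354 + 19)/52 = (15/52)*373 = 5595/52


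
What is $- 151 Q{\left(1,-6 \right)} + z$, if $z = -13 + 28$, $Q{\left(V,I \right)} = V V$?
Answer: $-136$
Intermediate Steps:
$Q{\left(V,I \right)} = V^{2}$
$z = 15$
$- 151 Q{\left(1,-6 \right)} + z = - 151 \cdot 1^{2} + 15 = \left(-151\right) 1 + 15 = -151 + 15 = -136$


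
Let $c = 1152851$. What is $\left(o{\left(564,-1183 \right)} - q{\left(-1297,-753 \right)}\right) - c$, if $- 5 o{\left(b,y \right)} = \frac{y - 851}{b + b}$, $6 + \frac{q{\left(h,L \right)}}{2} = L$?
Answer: $- \frac{1082252681}{940} \approx -1.1513 \cdot 10^{6}$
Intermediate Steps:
$q{\left(h,L \right)} = -12 + 2 L$
$o{\left(b,y \right)} = - \frac{-851 + y}{10 b}$ ($o{\left(b,y \right)} = - \frac{\left(y - 851\right) \frac{1}{b + b}}{5} = - \frac{\left(-851 + y\right) \frac{1}{2 b}}{5} = - \frac{\frac{1}{2} \frac{1}{b} \left(-851 + y\right)}{5} = - \frac{-851 + y}{10 b}$)
$\left(o{\left(564,-1183 \right)} - q{\left(-1297,-753 \right)}\right) - c = \left(\frac{851 - -1183}{10 \cdot 564} - \left(-12 + 2 \left(-753\right)\right)\right) - 1152851 = \left(\frac{1}{10} \cdot \frac{1}{564} \left(851 + 1183\right) - \left(-12 - 1506\right)\right) - 1152851 = \left(\frac{1}{10} \cdot \frac{1}{564} \cdot 2034 - -1518\right) - 1152851 = \left(\frac{339}{940} + 1518\right) - 1152851 = \frac{1427259}{940} - 1152851 = - \frac{1082252681}{940}$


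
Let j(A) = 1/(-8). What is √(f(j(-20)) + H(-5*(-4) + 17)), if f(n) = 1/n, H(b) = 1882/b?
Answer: √58682/37 ≈ 6.5471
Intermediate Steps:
j(A) = -⅛
√(f(j(-20)) + H(-5*(-4) + 17)) = √(1/(-⅛) + 1882/(-5*(-4) + 17)) = √(-8 + 1882/(20 + 17)) = √(-8 + 1882/37) = √(1586/37) = √58682/37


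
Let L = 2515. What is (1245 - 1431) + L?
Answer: 2329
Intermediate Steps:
(1245 - 1431) + L = (1245 - 1431) + 2515 = -186 + 2515 = 2329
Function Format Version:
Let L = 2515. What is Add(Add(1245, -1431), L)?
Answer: 2329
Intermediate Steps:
Add(Add(1245, -1431), L) = Add(Add(1245, -1431), 2515) = Add(-186, 2515) = 2329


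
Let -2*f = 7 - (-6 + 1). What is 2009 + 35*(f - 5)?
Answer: 1624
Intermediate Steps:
f = -6 (f = -(7 - (-6 + 1))/2 = -(7 - 1*(-5))/2 = -(7 + 5)/2 = -½*12 = -6)
2009 + 35*(f - 5) = 2009 + 35*(-6 - 5) = 2009 + 35*(-11) = 2009 - 385 = 1624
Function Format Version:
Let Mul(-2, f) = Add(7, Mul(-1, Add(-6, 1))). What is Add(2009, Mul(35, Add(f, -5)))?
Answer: 1624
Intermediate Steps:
f = -6 (f = Mul(Rational(-1, 2), Add(7, Mul(-1, Add(-6, 1)))) = Mul(Rational(-1, 2), Add(7, Mul(-1, -5))) = Mul(Rational(-1, 2), Add(7, 5)) = Mul(Rational(-1, 2), 12) = -6)
Add(2009, Mul(35, Add(f, -5))) = Add(2009, Mul(35, Add(-6, -5))) = Add(2009, Mul(35, -11)) = Add(2009, -385) = 1624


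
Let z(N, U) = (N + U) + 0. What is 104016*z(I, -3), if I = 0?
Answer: -312048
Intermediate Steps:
z(N, U) = N + U
104016*z(I, -3) = 104016*(0 - 3) = 104016*(-3) = -312048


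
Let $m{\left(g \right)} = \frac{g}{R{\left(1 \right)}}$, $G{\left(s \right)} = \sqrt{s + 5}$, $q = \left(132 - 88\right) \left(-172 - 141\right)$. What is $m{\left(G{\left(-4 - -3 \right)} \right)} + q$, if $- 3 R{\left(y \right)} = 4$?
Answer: $- \frac{27547}{2} \approx -13774.0$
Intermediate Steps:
$R{\left(y \right)} = - \frac{4}{3}$ ($R{\left(y \right)} = \left(- \frac{1}{3}\right) 4 = - \frac{4}{3}$)
$q = -13772$ ($q = 44 \left(-313\right) = -13772$)
$G{\left(s \right)} = \sqrt{5 + s}$
$m{\left(g \right)} = - \frac{3 g}{4}$ ($m{\left(g \right)} = \frac{g}{- \frac{4}{3}} = g \left(- \frac{3}{4}\right) = - \frac{3 g}{4}$)
$m{\left(G{\left(-4 - -3 \right)} \right)} + q = - \frac{3 \sqrt{5 - 1}}{4} - 13772 = - \frac{3 \sqrt{4}}{4} - 13772 = \left(- \frac{3}{4}\right) 2 - 13772 = - \frac{3}{2} - 13772 = - \frac{27547}{2}$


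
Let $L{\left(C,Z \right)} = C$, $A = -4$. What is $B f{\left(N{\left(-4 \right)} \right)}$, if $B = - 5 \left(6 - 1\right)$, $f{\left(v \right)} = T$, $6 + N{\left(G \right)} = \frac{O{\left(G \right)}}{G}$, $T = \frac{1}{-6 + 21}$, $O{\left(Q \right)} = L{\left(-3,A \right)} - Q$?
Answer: $- \frac{5}{3} \approx -1.6667$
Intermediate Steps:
$O{\left(Q \right)} = -3 - Q$
$T = \frac{1}{15} \approx 0.066667$
$N{\left(G \right)} = -6 + \frac{-3 - G}{G}$
$f{\left(v \right)} = \frac{1}{15}$
$B = -25$ ($B = \left(-5\right) 5 = -25$)
$B f{\left(N{\left(-4 \right)} \right)} = \left(-25\right) \frac{1}{15} = - \frac{5}{3}$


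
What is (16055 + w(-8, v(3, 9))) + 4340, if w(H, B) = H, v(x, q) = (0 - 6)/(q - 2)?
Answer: 20387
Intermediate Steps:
v(x, q) = -6/(-2 + q)
(16055 + w(-8, v(3, 9))) + 4340 = (16055 - 8) + 4340 = 16047 + 4340 = 20387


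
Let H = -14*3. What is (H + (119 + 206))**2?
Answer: 80089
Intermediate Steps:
H = -42
(H + (119 + 206))**2 = (-42 + (119 + 206))**2 = (-42 + 325)**2 = 283**2 = 80089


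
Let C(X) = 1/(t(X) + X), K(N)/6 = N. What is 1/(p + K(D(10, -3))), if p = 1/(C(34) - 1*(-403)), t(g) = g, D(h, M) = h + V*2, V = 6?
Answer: 27405/3617528 ≈ 0.0075756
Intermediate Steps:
D(h, M) = 12 + h (D(h, M) = h + 6*2 = h + 12 = 12 + h)
K(N) = 6*N
C(X) = 1/(2*X) (C(X) = 1/(X + X) = 1/(2*X))
p = 68/27405 (p = 1/((½)/34 - 1*(-403)) = 1/((½)*(1/34) + 403) = 1/(1/68 + 403) = 1/(27405/68) = 68/27405 ≈ 0.0024813)
1/(p + K(D(10, -3))) = 1/(68/27405 + 6*(12 + 10)) = 1/(68/27405 + 6*22) = 1/(68/27405 + 132) = 1/(3617528/27405) = 27405/3617528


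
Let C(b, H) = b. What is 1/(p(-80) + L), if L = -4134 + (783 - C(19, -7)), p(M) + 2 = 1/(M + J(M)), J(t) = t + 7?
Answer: -153/515917 ≈ -0.00029656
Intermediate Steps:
J(t) = 7 + t
p(M) = -2 + 1/(7 + 2*M) (p(M) = -2 + 1/(M + (7 + M)) = -2 + 1/(7 + 2*M))
L = -3370 (L = -4134 + (783 - 1*19) = -4134 + (783 - 19) = -4134 + 764 = -3370)
1/(p(-80) + L) = 1/((-13 - 4*(-80))/(7 + 2*(-80)) - 3370) = 1/((-13 + 320)/(7 - 160) - 3370) = 1/(307/(-153) - 3370) = 1/(-1/153*307 - 3370) = 1/(-307/153 - 3370) = 1/(-515917/153) = -153/515917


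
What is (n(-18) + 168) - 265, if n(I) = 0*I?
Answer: -97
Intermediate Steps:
n(I) = 0
(n(-18) + 168) - 265 = (0 + 168) - 265 = 168 - 265 = -97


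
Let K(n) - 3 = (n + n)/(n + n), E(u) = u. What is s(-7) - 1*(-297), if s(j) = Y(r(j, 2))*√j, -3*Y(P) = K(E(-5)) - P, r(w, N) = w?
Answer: 297 - 11*I*√7/3 ≈ 297.0 - 9.7011*I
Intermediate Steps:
K(n) = 4 (K(n) = 3 + (n + n)/(n + n) = 3 + (2*n)/((2*n)) = 3 + (2*n)*(1/(2*n)) = 3 + 1 = 4)
Y(P) = -4/3 + P/3 (Y(P) = -(4 - P)/3 = -4/3 + P/3)
s(j) = √j*(-4/3 + j/3) (s(j) = (-4/3 + j/3)*√j = √j*(-4/3 + j/3))
s(-7) - 1*(-297) = √(-7)*(-4 - 7)/3 - 1*(-297) = (⅓)*(I*√7)*(-11) + 297 = -11*I*√7/3 + 297 = 297 - 11*I*√7/3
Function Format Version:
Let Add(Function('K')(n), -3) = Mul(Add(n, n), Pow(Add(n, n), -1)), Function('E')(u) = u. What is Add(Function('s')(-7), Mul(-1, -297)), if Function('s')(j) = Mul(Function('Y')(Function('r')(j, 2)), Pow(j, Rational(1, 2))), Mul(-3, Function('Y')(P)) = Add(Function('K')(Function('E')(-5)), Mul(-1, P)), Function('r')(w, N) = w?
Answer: Add(297, Mul(Rational(-11, 3), I, Pow(7, Rational(1, 2)))) ≈ Add(297.00, Mul(-9.7011, I))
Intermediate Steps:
Function('K')(n) = 4 (Function('K')(n) = Add(3, Mul(Add(n, n), Pow(Add(n, n), -1))) = Add(3, Mul(Mul(2, n), Pow(Mul(2, n), -1))) = Add(3, Mul(Mul(2, n), Mul(Rational(1, 2), Pow(n, -1)))) = Add(3, 1) = 4)
Function('Y')(P) = Add(Rational(-4, 3), Mul(Rational(1, 3), P)) (Function('Y')(P) = Mul(Rational(-1, 3), Add(4, Mul(-1, P))) = Add(Rational(-4, 3), Mul(Rational(1, 3), P)))
Function('s')(j) = Mul(Pow(j, Rational(1, 2)), Add(Rational(-4, 3), Mul(Rational(1, 3), j))) (Function('s')(j) = Mul(Add(Rational(-4, 3), Mul(Rational(1, 3), j)), Pow(j, Rational(1, 2))) = Mul(Pow(j, Rational(1, 2)), Add(Rational(-4, 3), Mul(Rational(1, 3), j))))
Add(Function('s')(-7), Mul(-1, -297)) = Add(Mul(Rational(1, 3), Pow(-7, Rational(1, 2)), Add(-4, -7)), Mul(-1, -297)) = Add(Mul(Rational(1, 3), Mul(I, Pow(7, Rational(1, 2))), -11), 297) = Add(Mul(Rational(-11, 3), I, Pow(7, Rational(1, 2))), 297) = Add(297, Mul(Rational(-11, 3), I, Pow(7, Rational(1, 2))))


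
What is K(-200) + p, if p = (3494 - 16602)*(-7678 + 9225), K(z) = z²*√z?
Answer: -20278076 + 400000*I*√2 ≈ -2.0278e+7 + 5.6569e+5*I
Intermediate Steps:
K(z) = z^(5/2)
p = -20278076 (p = -13108*1547 = -20278076)
K(-200) + p = (-200)^(5/2) - 20278076 = 400000*I*√2 - 20278076 = -20278076 + 400000*I*√2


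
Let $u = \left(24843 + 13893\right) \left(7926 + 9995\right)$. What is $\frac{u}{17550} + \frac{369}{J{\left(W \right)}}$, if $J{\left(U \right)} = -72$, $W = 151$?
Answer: $\frac{308487961}{7800} \approx 39550.0$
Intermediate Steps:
$u = 694187856$ ($u = 38736 \cdot 17921 = 694187856$)
$\frac{u}{17550} + \frac{369}{J{\left(W \right)}} = \frac{694187856}{17550} + \frac{369}{-72} = 694187856 \cdot \frac{1}{17550} + 369 \left(- \frac{1}{72}\right) = \frac{38565992}{975} - \frac{41}{8} = \frac{308487961}{7800}$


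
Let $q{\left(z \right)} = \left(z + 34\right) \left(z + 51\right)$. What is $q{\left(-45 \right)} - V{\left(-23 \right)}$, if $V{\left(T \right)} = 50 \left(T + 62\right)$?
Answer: $-2016$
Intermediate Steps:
$V{\left(T \right)} = 3100 + 50 T$ ($V{\left(T \right)} = 50 \left(62 + T\right) = 3100 + 50 T$)
$q{\left(z \right)} = \left(34 + z\right) \left(51 + z\right)$
$q{\left(-45 \right)} - V{\left(-23 \right)} = \left(1734 + \left(-45\right)^{2} + 85 \left(-45\right)\right) - \left(3100 + 50 \left(-23\right)\right) = \left(1734 + 2025 - 3825\right) - \left(3100 - 1150\right) = -66 - 1950 = -2016$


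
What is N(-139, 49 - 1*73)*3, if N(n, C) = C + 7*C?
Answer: -576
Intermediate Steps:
N(n, C) = 8*C
N(-139, 49 - 1*73)*3 = (8*(49 - 1*73))*3 = (8*(49 - 73))*3 = (8*(-24))*3 = -192*3 = -576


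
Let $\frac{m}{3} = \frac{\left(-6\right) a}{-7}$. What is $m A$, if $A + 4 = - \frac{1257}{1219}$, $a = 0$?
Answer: $0$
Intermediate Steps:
$A = - \frac{6133}{1219}$ ($A = -4 - \frac{1257}{1219} = - \frac{6133}{1219} \approx -5.0312$)
$m = 0$ ($m = 3 \frac{\left(-6\right) 0}{-7} = 3 \cdot 0 \left(- \frac{1}{7}\right) = 3 \cdot 0 = 0$)
$m A = 0 \left(- \frac{6133}{1219}\right) = 0$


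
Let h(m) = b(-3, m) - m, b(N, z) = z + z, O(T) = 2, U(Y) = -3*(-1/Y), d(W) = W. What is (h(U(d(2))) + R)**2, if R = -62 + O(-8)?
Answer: 13689/4 ≈ 3422.3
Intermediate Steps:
U(Y) = 3/Y (U(Y) = -(-3)/Y = 3/Y)
b(N, z) = 2*z
h(m) = m (h(m) = 2*m - m = m)
R = -60 (R = -62 + 2 = -60)
(h(U(d(2))) + R)**2 = (3/2 - 60)**2 = (-117/2)**2 = 13689/4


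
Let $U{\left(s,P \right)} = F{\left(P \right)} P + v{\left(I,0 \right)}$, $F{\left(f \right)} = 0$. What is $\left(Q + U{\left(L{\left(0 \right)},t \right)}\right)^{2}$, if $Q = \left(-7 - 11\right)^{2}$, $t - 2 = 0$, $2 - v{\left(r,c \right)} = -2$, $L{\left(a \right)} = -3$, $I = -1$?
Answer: $107584$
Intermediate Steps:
$v{\left(r,c \right)} = 4$ ($v{\left(r,c \right)} = 2 - -2 = 2 + 2 = 4$)
$t = 2$ ($t = 2 + 0 = 2$)
$U{\left(s,P \right)} = 4$ ($U{\left(s,P \right)} = 0 P + 4 = 0 + 4 = 4$)
$Q = 324$ ($Q = \left(-18\right)^{2} = 324$)
$\left(Q + U{\left(L{\left(0 \right)},t \right)}\right)^{2} = \left(324 + 4\right)^{2} = 328^{2} = 107584$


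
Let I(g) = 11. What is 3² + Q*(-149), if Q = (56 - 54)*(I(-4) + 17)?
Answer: -8335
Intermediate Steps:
Q = 56 (Q = (56 - 54)*(11 + 17) = 2*28 = 56)
3² + Q*(-149) = 3² + 56*(-149) = 9 - 8344 = -8335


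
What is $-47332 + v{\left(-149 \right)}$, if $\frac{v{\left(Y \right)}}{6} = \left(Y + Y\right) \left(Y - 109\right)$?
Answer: $413972$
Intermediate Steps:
$v{\left(Y \right)} = 12 Y \left(-109 + Y\right)$ ($v{\left(Y \right)} = 6 \left(Y + Y\right) \left(Y - 109\right) = 6 \cdot 2 Y \left(-109 + Y\right) = 12 Y \left(-109 + Y\right)$)
$-47332 + v{\left(-149 \right)} = -47332 + 12 \left(-149\right) \left(-109 - 149\right) = -47332 + 12 \left(-149\right) \left(-258\right) = -47332 + 461304 = 413972$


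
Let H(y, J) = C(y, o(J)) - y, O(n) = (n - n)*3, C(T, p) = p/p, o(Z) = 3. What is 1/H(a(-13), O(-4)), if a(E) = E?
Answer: 1/14 ≈ 0.071429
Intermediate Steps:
C(T, p) = 1
O(n) = 0 (O(n) = 0*3 = 0)
H(y, J) = 1 - y
1/H(a(-13), O(-4)) = 1/(1 - 1*(-13)) = 1/(1 + 13) = 1/14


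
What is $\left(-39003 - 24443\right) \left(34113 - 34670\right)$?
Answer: $35339422$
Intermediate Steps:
$\left(-39003 - 24443\right) \left(34113 - 34670\right) = \left(-63446\right) \left(-557\right) = 35339422$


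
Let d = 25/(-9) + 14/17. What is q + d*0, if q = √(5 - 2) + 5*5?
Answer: 25 + √3 ≈ 26.732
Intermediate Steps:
d = -299/153 (d = 25*(-⅑) + 14*(1/17) = -25/9 + 14/17 = -299/153 ≈ -1.9542)
q = 25 + √3 (q = √3 + 25 = 25 + √3 ≈ 26.732)
q + d*0 = (25 + √3) - 299/153*0 = (25 + √3) + 0 = 25 + √3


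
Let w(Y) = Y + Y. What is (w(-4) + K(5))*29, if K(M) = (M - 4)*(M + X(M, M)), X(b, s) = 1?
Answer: -58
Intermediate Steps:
K(M) = (1 + M)*(-4 + M) (K(M) = (M - 4)*(M + 1) = (-4 + M)*(1 + M) = (1 + M)*(-4 + M))
w(Y) = 2*Y
(w(-4) + K(5))*29 = (2*(-4) + (-4 + 5² - 3*5))*29 = (-8 + (-4 + 25 - 15))*29 = (-8 + 6)*29 = -2*29 = -58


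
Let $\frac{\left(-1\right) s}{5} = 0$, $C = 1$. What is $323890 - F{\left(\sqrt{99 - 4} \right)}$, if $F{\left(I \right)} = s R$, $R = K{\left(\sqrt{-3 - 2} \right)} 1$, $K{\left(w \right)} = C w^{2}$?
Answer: $323890$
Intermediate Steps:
$K{\left(w \right)} = w^{2}$ ($K{\left(w \right)} = 1 w^{2} = w^{2}$)
$R = -5$ ($R = \left(\sqrt{-3 - 2}\right)^{2} \cdot 1 = \left(\sqrt{-5}\right)^{2} \cdot 1 = \left(i \sqrt{5}\right)^{2} \cdot 1 = \left(-5\right) 1 = -5$)
$s = 0$ ($s = \left(-5\right) 0 = 0$)
$F{\left(I \right)} = 0$ ($F{\left(I \right)} = 0 \left(-5\right) = 0$)
$323890 - F{\left(\sqrt{99 - 4} \right)} = 323890 - 0 = 323890 + 0 = 323890$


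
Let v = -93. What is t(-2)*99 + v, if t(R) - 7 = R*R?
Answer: 996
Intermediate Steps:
t(R) = 7 + R² (t(R) = 7 + R*R = 7 + R²)
t(-2)*99 + v = (7 + (-2)²)*99 - 93 = (7 + 4)*99 - 93 = 11*99 - 93 = 1089 - 93 = 996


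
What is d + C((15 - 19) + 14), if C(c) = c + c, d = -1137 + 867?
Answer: -250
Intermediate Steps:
d = -270
C(c) = 2*c
d + C((15 - 19) + 14) = -270 + 2*((15 - 19) + 14) = -270 + 2*(-4 + 14) = -270 + 2*10 = -270 + 20 = -250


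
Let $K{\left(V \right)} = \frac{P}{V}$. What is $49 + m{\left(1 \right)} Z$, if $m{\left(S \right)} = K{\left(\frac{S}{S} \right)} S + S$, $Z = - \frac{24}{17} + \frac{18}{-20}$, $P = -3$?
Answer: $\frac{4558}{85} \approx 53.624$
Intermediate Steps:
$Z = - \frac{393}{170}$ ($Z = \left(-24\right) \frac{1}{17} + 18 \left(- \frac{1}{20}\right) = - \frac{24}{17} - \frac{9}{10} = - \frac{393}{170} \approx -2.3118$)
$K{\left(V \right)} = - \frac{3}{V}$
$m{\left(S \right)} = - 2 S$ ($m{\left(S \right)} = - \frac{3}{S \frac{1}{S}} S + S = - \frac{3}{1} S + S = \left(-3\right) 1 S + S = - 3 S + S = - 2 S$)
$49 + m{\left(1 \right)} Z = 49 + \left(-2\right) 1 \left(- \frac{393}{170}\right) = 49 - - \frac{393}{85} = 49 + \frac{393}{85} = \frac{4558}{85}$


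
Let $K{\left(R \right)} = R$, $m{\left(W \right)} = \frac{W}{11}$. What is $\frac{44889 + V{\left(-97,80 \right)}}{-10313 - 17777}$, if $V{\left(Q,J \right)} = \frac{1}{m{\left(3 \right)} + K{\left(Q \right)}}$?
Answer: $- \frac{9552377}{5977552} \approx -1.598$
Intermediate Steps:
$m{\left(W \right)} = \frac{W}{11}$ ($m{\left(W \right)} = W \frac{1}{11} = \frac{W}{11}$)
$V{\left(Q,J \right)} = \frac{1}{\frac{3}{11} + Q}$ ($V{\left(Q,J \right)} = \frac{1}{\frac{1}{11} \cdot 3 + Q} = \frac{1}{\frac{3}{11} + Q}$)
$\frac{44889 + V{\left(-97,80 \right)}}{-10313 - 17777} = \frac{44889 + \frac{11}{3 + 11 \left(-97\right)}}{-10313 - 17777} = \frac{44889 + \frac{11}{3 - 1067}}{-28090} = \left(44889 + \frac{11}{-1064}\right) \left(- \frac{1}{28090}\right) = \left(44889 + 11 \left(- \frac{1}{1064}\right)\right) \left(- \frac{1}{28090}\right) = \left(44889 - \frac{11}{1064}\right) \left(- \frac{1}{28090}\right) = \frac{47761885}{1064} \left(- \frac{1}{28090}\right) = - \frac{9552377}{5977552}$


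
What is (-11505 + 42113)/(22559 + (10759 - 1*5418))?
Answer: 7652/6975 ≈ 1.0971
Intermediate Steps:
(-11505 + 42113)/(22559 + (10759 - 1*5418)) = 30608/(22559 + (10759 - 5418)) = 30608/(22559 + 5341) = 30608/27900 = 30608*(1/27900) = 7652/6975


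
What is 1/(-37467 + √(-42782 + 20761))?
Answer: -37467/1403798110 - 19*I*√61/1403798110 ≈ -2.669e-5 - 1.0571e-7*I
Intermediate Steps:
1/(-37467 + √(-42782 + 20761)) = 1/(-37467 + √(-22021)) = 1/(-37467 + 19*I*√61)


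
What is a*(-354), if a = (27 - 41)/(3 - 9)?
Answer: -826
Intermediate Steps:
a = 7/3 (a = -14/(-6) = -14*(-1/6) = 7/3 ≈ 2.3333)
a*(-354) = (7/3)*(-354) = -826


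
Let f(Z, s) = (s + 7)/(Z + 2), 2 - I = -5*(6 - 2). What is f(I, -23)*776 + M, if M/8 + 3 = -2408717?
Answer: -57810832/3 ≈ -1.9270e+7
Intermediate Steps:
M = -19269760 (M = -24 + 8*(-2408717) = -24 - 19269736 = -19269760)
I = 22 (I = 2 - (-5)*(6 - 2) = 2 - (-5)*4 = 2 - 1*(-20) = 2 + 20 = 22)
f(Z, s) = (7 + s)/(2 + Z)
f(I, -23)*776 + M = ((7 - 23)/(2 + 22))*776 - 19269760 = (-16/24)*776 - 19269760 = ((1/24)*(-16))*776 - 19269760 = -2/3*776 - 19269760 = -1552/3 - 19269760 = -57810832/3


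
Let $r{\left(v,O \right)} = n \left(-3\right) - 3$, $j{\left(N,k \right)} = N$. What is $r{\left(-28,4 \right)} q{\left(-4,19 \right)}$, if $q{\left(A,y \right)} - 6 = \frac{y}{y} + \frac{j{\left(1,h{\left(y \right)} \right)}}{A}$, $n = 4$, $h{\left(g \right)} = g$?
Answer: $- \frac{405}{4} \approx -101.25$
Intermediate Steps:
$q{\left(A,y \right)} = 7 + \frac{1}{A}$ ($q{\left(A,y \right)} = 6 + \left(\frac{y}{y} + 1 \frac{1}{A}\right) = 6 + \left(1 + \frac{1}{A}\right) = 7 + \frac{1}{A}$)
$r{\left(v,O \right)} = -15$ ($r{\left(v,O \right)} = 4 \left(-3\right) - 3 = -12 - 3 = -15$)
$r{\left(-28,4 \right)} q{\left(-4,19 \right)} = - 15 \left(7 + \frac{1}{-4}\right) = - 15 \left(7 - \frac{1}{4}\right) = \left(-15\right) \frac{27}{4} = - \frac{405}{4}$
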